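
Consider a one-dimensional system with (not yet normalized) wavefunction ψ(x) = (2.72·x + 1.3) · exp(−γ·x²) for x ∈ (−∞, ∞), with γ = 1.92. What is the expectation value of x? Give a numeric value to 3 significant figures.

0.347

⟨x⟩ = ∫ x·|ψ|² dx / ∫|ψ|² dx (integrals over the domain).
Expand each integrand as polynomial × e^(−2γx²) and use ∫x^(2j)·e^(−2γx²) dx = (2j−1)!!/(4γ)^j · √(π/(2γ)), odd powers → 0; here √(π/(2γ)) = 0.90450.
State is unnormalized: ∫|ψ|² dx = 2.3999, and ∫ψ*·x·ψ dx = 0.83290, so ⟨x⟩ = 0.83290 / 2.3999.
⟨x⟩ = 0.34705.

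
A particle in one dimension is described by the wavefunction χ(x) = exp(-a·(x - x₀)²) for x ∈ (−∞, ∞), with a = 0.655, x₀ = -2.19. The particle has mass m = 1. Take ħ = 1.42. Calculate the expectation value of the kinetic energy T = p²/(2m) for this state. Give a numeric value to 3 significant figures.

T = −(ħ²/2m) d²/dx², so ⟨T⟩ = −(ħ²/2m) ∫ χ*·χ'' dx / ∫|χ|² dx; with m = 1.
Gaussian moments (u = x − x₀): ∫u^(2j)·e^(−2au²) du = (2j−1)!!/(4a)^j · √(π/(2a)), odd powers integrate to 0; here √(π/(2a)) = 1.5486. Derivatives: d/dx e^(−au²) = −2au·e^(−au²), d²/dx² e^(−au²) = (4a²u² − 2a)·e^(−au²).
State is unnormalized: ∫|χ|² dx = 1.5486, and ∫χ*·(−ħ²/2m · χ'') dx = 1.0227, so ⟨T⟩ = 1.0227 / 1.5486.
⟨T⟩ = 0.66037.

0.660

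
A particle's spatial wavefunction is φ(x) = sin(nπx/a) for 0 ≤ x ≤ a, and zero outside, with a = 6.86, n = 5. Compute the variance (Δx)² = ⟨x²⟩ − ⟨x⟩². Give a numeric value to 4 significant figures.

3.826

Compute ⟨x⟩ and ⟨x²⟩ separately, then (Δx)² = ⟨x²⟩ − ⟨x⟩².
With sin²θ = (1 − cos2θ)/2 on 0 ≤ x ≤ a: ∫sin²(nπx/a) dx = a/2, ∫x·sin²(nπx/a) dx = a²/4, ∫x²·sin²(nπx/a) dx = a³·(1/6 − 1/(4n²π²)); higher powers xᵏ the same way, integrating xᵏ·cos(2nπx/a) by parts.
Normalization: ∫|φ|² dx = 3.4300.
⟨x⟩ = 3.4300 and ⟨x²⟩ = 15.591.
(Δx)² = 15.591 − (3.4300)² = 3.8263.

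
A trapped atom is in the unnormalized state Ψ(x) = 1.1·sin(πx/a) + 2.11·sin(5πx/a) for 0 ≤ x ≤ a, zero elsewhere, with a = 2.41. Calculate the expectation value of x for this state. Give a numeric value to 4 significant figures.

1.205

⟨x⟩ = ∫ x·|Ψ|² dx / ∫|Ψ|² dx (integrals over the domain).
On 0 ≤ x ≤ a (j ≠ l): ∫sin²(jπx/a) dx = a/2, ∫sin(jπx/a)·sin(lπx/a) dx = 0; diagonal moments ∫x·sin²(jπx/a) dx = a²/4, ∫x²·sin²(jπx/a) dx = a³·(1/6 − 1/(4j²π²)); cross terms ∫x·sin(jπx/a)·sin(lπx/a) dx = 0 for j + l even and −4jla²/(π²(j² − l²)²) for j + l odd, ∫x²·sin(jπx/a)·sin(lπx/a) dx = (−1)^(j+l)·4jla³/(π²(j² − l²)²); higher powers the same way via product-to-sum and parts.
State is unnormalized: ∫|Ψ|² dx = 6.8228, and ∫Ψ*·x·Ψ dx = 8.2215, so ⟨x⟩ = 8.2215 / 6.8228.
⟨x⟩ = 1.2050.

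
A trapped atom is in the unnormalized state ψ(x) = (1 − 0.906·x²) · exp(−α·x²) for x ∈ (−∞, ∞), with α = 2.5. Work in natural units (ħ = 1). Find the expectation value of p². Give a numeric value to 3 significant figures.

p² ψ = −ħ² d²ψ/dx²; ⟨p²⟩ = −ħ² ∫ ψ*·ψ'' dx / ∫|ψ|² dx.
Expand each integrand as polynomial × e^(−2αx²) and use ∫x^(2j)·e^(−2αx²) dx = (2j−1)!!/(4α)^j · √(π/(2α)), odd powers → 0; here √(π/(2α)) = 0.79267. Differentiate with the product rule, d/dx e^(−αx²) = −2αx·e^(−αx²).
State is unnormalized: ∫|ψ|² dx = 0.66855, and ∫ψ*·(−ħ² ψ'') dx = 2.4546, so ⟨p²⟩ = 2.4546 / 0.66855.
⟨p²⟩ = 3.6715.

3.67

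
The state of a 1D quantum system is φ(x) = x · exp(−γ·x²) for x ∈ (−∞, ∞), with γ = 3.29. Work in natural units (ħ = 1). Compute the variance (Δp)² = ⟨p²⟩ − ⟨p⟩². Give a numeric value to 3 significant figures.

Compute ⟨p⟩ and ⟨p²⟩ separately; (Δp)² = ⟨p²⟩ − ⟨p⟩².
Expand each integrand as polynomial × e^(−2γx²) and use ∫x^(2j)·e^(−2γx²) dx = (2j−1)!!/(4γ)^j · √(π/(2γ)), odd powers → 0; here √(π/(2γ)) = 0.69097. Differentiate with the product rule, d/dx e^(−γx²) = −2γx·e^(−γx²).
Normalization: ∫|φ|² dx = 0.052506.
⟨p⟩ = 0.0000 and ⟨p²⟩ = 9.8700.
(Δp)² = 9.8700 − (0.0000)² = 9.8700.

9.87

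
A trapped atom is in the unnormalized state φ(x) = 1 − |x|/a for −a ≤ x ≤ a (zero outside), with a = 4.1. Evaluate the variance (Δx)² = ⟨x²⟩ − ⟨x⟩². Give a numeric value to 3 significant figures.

1.68

Compute ⟨x⟩ and ⟨x²⟩ separately, then (Δx)² = ⟨x²⟩ − ⟨x⟩².
φ is even, so ∫ over [−a, a] = 2∫₀ᵃ with φ = 1 − x/a there: ∫₀ᵃ (1 − x/a)² dx = a/3, ∫₀ᵃ x²(1 − x/a)² dx = a³/30, ∫₀ᵃ x⁴(1 − x/a)² dx = a⁵/105.
Normalization: ∫|φ|² dx = 2.7333.
⟨x⟩ = 0.0000 and ⟨x²⟩ = 1.6810.
(Δx)² = 1.6810 − (0.0000)² = 1.6810.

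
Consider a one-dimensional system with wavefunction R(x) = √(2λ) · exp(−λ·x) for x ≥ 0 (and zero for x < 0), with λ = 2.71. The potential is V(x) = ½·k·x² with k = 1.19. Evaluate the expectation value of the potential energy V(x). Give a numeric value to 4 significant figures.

0.04051

⟨V⟩ = ∫ V(x)·|R|² dx.
Every integrand reduces to terms xʲ·e^(−2λx) on [0, ∞); use ∫₀^∞ xʲ·e^(−2λx) dx = j!/(2λ)^(j+1).
⟨V⟩ = 0.040509.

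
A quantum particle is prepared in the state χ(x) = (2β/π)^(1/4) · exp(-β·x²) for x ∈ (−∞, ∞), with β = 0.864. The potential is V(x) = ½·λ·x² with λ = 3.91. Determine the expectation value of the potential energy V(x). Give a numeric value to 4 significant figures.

⟨V⟩ = ∫ V(x)·|χ|² dx.
Gaussian moments: ∫x^(2j)·e^(−2βx²) dx = (2j−1)!!/(4β)^j · √(π/(2β)), odd powers integrate to 0; here √(π/(2β)) = 1.3484.
⟨V⟩ = 0.56568.

0.5657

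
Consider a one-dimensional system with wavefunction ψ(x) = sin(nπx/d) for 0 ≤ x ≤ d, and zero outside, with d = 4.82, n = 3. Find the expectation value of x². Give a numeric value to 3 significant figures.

7.61

⟨x²⟩ = ∫ x²·|ψ|² dx / ∫|ψ|² dx (integrals over the domain).
With sin²θ = (1 − cos2θ)/2 on 0 ≤ x ≤ d: ∫sin²(nπx/d) dx = d/2, ∫x·sin²(nπx/d) dx = d²/4, ∫x²·sin²(nπx/d) dx = d³·(1/6 − 1/(4n²π²)); higher powers xᵏ the same way, integrating xᵏ·cos(2nπx/d) by parts.
State is unnormalized: ∫|ψ|² dx = 2.4100, and ∫ψ*·x²·ψ dx = 18.348, so ⟨x²⟩ = 18.348 / 2.4100.
⟨x²⟩ = 7.6134.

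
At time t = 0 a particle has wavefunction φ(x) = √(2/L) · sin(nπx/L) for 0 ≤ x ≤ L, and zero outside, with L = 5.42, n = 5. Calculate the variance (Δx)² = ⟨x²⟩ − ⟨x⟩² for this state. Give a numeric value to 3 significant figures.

2.39

Compute ⟨x⟩ and ⟨x²⟩ separately, then (Δx)² = ⟨x²⟩ − ⟨x⟩².
With sin²θ = (1 − cos2θ)/2 on 0 ≤ x ≤ L: ∫sin²(nπx/L) dx = L/2, ∫x·sin²(nπx/L) dx = L²/4, ∫x²·sin²(nπx/L) dx = L³·(1/6 − 1/(4n²π²)); higher powers xᵏ the same way, integrating xᵏ·cos(2nπx/L) by parts.
⟨x⟩ = 2.7100 and ⟨x²⟩ = 9.7326.
(Δx)² = 9.7326 − (2.7100)² = 2.3885.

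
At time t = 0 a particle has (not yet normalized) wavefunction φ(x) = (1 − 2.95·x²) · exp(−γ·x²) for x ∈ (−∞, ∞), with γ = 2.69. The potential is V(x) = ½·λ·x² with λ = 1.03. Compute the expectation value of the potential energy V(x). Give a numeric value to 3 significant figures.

0.0341

⟨V⟩ = ∫ V(x)·|φ|² dx / ∫|φ|² dx.
Expand each integrand as polynomial × e^(−2γx²) and use ∫x^(2j)·e^(−2γx²) dx = (2j−1)!!/(4γ)^j · √(π/(2γ)), odd powers → 0; here √(π/(2γ)) = 0.76416.
State is unnormalized: ∫|φ|² dx = 0.51747, and ∫φ*·V(x)·φ dx = 0.017647, so ⟨V⟩ = 0.017647 / 0.51747.
⟨V⟩ = 0.034103.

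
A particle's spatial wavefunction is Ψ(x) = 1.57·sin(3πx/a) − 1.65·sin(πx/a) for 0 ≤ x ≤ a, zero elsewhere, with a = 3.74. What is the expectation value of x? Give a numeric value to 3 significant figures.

1.87

⟨x⟩ = ∫ x·|Ψ|² dx / ∫|Ψ|² dx (integrals over the domain).
On 0 ≤ x ≤ a (j ≠ l): ∫sin²(jπx/a) dx = a/2, ∫sin(jπx/a)·sin(lπx/a) dx = 0; diagonal moments ∫x·sin²(jπx/a) dx = a²/4, ∫x²·sin²(jπx/a) dx = a³·(1/6 − 1/(4j²π²)); cross terms ∫x·sin(jπx/a)·sin(lπx/a) dx = 0 for j + l even and −4jla²/(π²(j² − l²)²) for j + l odd, ∫x²·sin(jπx/a)·sin(lπx/a) dx = (−1)^(j+l)·4jla³/(π²(j² − l²)²); higher powers the same way via product-to-sum and parts.
State is unnormalized: ∫|Ψ|² dx = 9.7004, and ∫Ψ*·x·Ψ dx = 18.140, so ⟨x⟩ = 18.140 / 9.7004.
⟨x⟩ = 1.8700.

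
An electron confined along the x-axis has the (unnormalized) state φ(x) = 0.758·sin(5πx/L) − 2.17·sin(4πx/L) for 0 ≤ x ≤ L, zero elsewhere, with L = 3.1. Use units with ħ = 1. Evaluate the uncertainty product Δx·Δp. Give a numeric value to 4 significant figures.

3.294

Δx = √(⟨x²⟩−⟨x⟩²), Δp = √(⟨p²⟩−⟨p⟩²).
On 0 ≤ x ≤ L (j ≠ l): ∫sin²(jπx/L) dx = L/2, ∫sin(jπx/L)·sin(lπx/L) dx = 0; diagonal moments ∫x·sin²(jπx/L) dx = L²/4, ∫x²·sin²(jπx/L) dx = L³·(1/6 − 1/(4j²π²)); cross terms ∫x·sin(jπx/L)·sin(lπx/L) dx = 0 for j + l even and −4jlL²/(π²(j² − l²)²) for j + l odd, ∫x²·sin(jπx/L)·sin(lπx/L) dx = (−1)^(j+l)·4jlL³/(π²(j² − l²)²); higher powers the same way via product-to-sum and parts. d²/dx² sin(jπx/L) = −(jπ/L)²·sin(jπx/L); on 0 ≤ x ≤ L, ∫sin²(jπx/L) dx = L/2 and ∫sin(jπx/L)·sin(lπx/L) dx = 0 for j ≠ l, so only diagonal terms survive in ∫|φ|² and ∫φ·φ″; ∫φ·φ′ dx = [φ²/2] between the walls = 0.
Normalization: ∫|φ|² dx = 8.1894.
⟨x⟩ = 1.9363, ⟨x²⟩ = 4.3717 ⇒ Δx = 0.78890.
⟨p⟩ = 0.0000, ⟨p²⟩ = 17.437 ⇒ Δp = 4.1758.
Δx·Δp = 3.2943.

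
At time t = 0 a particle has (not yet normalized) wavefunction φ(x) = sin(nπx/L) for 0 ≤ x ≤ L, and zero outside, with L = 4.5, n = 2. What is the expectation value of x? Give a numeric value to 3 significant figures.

⟨x⟩ = ∫ x·|φ|² dx / ∫|φ|² dx (integrals over the domain).
With sin²θ = (1 − cos2θ)/2 on 0 ≤ x ≤ L: ∫sin²(nπx/L) dx = L/2, ∫x·sin²(nπx/L) dx = L²/4, ∫x²·sin²(nπx/L) dx = L³·(1/6 − 1/(4n²π²)); higher powers xᵏ the same way, integrating xᵏ·cos(2nπx/L) by parts.
State is unnormalized: ∫|φ|² dx = 2.2500, and ∫φ*·x·φ dx = 5.0625, so ⟨x⟩ = 5.0625 / 2.2500.
⟨x⟩ = 2.2500.

2.25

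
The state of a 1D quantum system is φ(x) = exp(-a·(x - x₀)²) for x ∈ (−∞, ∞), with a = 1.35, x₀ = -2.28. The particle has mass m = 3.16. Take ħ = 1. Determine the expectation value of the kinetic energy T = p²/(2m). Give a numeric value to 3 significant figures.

0.214

T = −(ħ²/2m) d²/dx², so ⟨T⟩ = −(ħ²/2m) ∫ φ*·φ'' dx / ∫|φ|² dx; with m = 3.16.
Gaussian moments (u = x − x₀): ∫u^(2j)·e^(−2au²) du = (2j−1)!!/(4a)^j · √(π/(2a)), odd powers integrate to 0; here √(π/(2a)) = 1.0787. Derivatives: d/dx e^(−au²) = −2au·e^(−au²), d²/dx² e^(−au²) = (4a²u² − 2a)·e^(−au²).
State is unnormalized: ∫|φ|² dx = 1.0787, and ∫φ*·(−ħ²/2m · φ'') dx = 0.23041, so ⟨T⟩ = 0.23041 / 1.0787.
⟨T⟩ = 0.21361.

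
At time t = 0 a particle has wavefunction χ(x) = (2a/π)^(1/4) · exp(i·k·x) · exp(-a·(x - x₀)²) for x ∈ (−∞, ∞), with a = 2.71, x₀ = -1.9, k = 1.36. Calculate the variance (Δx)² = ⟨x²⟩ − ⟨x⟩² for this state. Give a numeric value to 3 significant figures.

Compute ⟨x⟩ and ⟨x²⟩ separately, then (Δx)² = ⟨x²⟩ − ⟨x⟩².
Gaussian moments (u = x − x₀): ∫u^(2j)·e^(−2au²) du = (2j−1)!!/(4a)^j · √(π/(2a)), odd powers integrate to 0; here √(π/(2a)) = 0.76133.
⟨x⟩ = -1.9000 and ⟨x²⟩ = 3.7023.
(Δx)² = 3.7023 − (-1.9000)² = 0.092251.

0.0923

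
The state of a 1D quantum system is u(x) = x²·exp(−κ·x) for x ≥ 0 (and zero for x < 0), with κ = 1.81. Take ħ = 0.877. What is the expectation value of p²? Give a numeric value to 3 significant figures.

p² u = −ħ² d²u/dx²; ⟨p²⟩ = −ħ² ∫ u*·u'' dx / ∫|u|² dx.
Differentiate x²·exp(−κ·x) with the product rule; every integrand then reduces to terms xʲ·e^(−2κx) on [0, ∞), with ∫₀^∞ xʲ·e^(−2κx) dx = j!/(2κ)^(j+1).
State is unnormalized: ∫|u|² dx = 0.038607, and ∫u*·(−ħ² u'') dx = 0.032427, so ⟨p²⟩ = 0.032427 / 0.038607.
⟨p²⟩ = 0.83991.

0.840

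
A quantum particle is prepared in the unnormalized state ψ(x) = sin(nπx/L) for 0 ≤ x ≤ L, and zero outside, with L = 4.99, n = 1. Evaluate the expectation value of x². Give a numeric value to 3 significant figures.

⟨x²⟩ = ∫ x²·|ψ|² dx / ∫|ψ|² dx (integrals over the domain).
With sin²θ = (1 − cos2θ)/2 on 0 ≤ x ≤ L: ∫sin²(nπx/L) dx = L/2, ∫x·sin²(nπx/L) dx = L²/4, ∫x²·sin²(nπx/L) dx = L³·(1/6 − 1/(4n²π²)); higher powers xᵏ the same way, integrating xᵏ·cos(2nπx/L) by parts.
State is unnormalized: ∫|ψ|² dx = 2.4950, and ∫ψ*·x²·ψ dx = 17.561, so ⟨x²⟩ = 17.561 / 2.4950.
⟨x²⟩ = 7.0386.

7.04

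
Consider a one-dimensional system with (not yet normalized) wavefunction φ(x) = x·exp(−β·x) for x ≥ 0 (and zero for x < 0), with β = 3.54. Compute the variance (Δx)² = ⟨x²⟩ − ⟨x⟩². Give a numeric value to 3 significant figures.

0.0598

Compute ⟨x⟩ and ⟨x²⟩ separately, then (Δx)² = ⟨x²⟩ − ⟨x⟩².
Every integrand reduces to terms xʲ·e^(−2βx) on [0, ∞); use ∫₀^∞ xʲ·e^(−2βx) dx = j!/(2β)^(j+1).
Normalization: ∫|φ|² dx = 0.0056355.
⟨x⟩ = 0.42373 and ⟨x²⟩ = 0.23939.
(Δx)² = 0.23939 − (0.42373)² = 0.059849.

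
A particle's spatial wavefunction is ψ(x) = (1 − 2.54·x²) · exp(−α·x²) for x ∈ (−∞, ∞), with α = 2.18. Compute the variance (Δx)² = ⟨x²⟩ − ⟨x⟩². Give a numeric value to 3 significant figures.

0.0896

Compute ⟨x⟩ and ⟨x²⟩ separately, then (Δx)² = ⟨x²⟩ − ⟨x⟩².
Expand each integrand as polynomial × e^(−2αx²) and use ∫x^(2j)·e^(−2αx²) dx = (2j−1)!!/(4α)^j · √(π/(2α)), odd powers → 0; here √(π/(2α)) = 0.84885.
Normalization: ∫|ψ|² dx = 0.57040.
⟨x⟩ = 0.0000 and ⟨x²⟩ = 0.089595.
(Δx)² = 0.089595 − (0.0000)² = 0.089595.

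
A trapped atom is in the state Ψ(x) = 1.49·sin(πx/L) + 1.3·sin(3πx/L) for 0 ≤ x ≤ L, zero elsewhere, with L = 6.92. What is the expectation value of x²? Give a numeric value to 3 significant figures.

16.3

⟨x²⟩ = ∫ x²·|Ψ|² dx / ∫|Ψ|² dx (integrals over the domain).
On 0 ≤ x ≤ L (j ≠ l): ∫sin²(jπx/L) dx = L/2, ∫sin(jπx/L)·sin(lπx/L) dx = 0; diagonal moments ∫x·sin²(jπx/L) dx = L²/4, ∫x²·sin²(jπx/L) dx = L³·(1/6 − 1/(4j²π²)); cross terms ∫x·sin(jπx/L)·sin(lπx/L) dx = 0 for j + l even and −4jlL²/(π²(j² − l²)²) for j + l odd, ∫x²·sin(jπx/L)·sin(lπx/L) dx = (−1)^(j+l)·4jlL³/(π²(j² − l²)²); higher powers the same way via product-to-sum and parts.
State is unnormalized: ∫|Ψ|² dx = 13.529, and ∫Ψ*·x²·Ψ dx = 220.13, so ⟨x²⟩ = 220.13 / 13.529.
⟨x²⟩ = 16.271.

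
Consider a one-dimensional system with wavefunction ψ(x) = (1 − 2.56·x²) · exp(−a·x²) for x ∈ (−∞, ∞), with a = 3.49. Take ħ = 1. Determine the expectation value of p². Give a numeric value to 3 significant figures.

7.62

p² ψ = −ħ² d²ψ/dx²; ⟨p²⟩ = −ħ² ∫ ψ*·ψ'' dx / ∫|ψ|² dx.
Expand each integrand as polynomial × e^(−2ax²) and use ∫x^(2j)·e^(−2ax²) dx = (2j−1)!!/(4a)^j · √(π/(2a)), odd powers → 0; here √(π/(2a)) = 0.67088. Differentiate with the product rule, d/dx e^(−ax²) = −2ax·e^(−ax²).
State is unnormalized: ∫|ψ|² dx = 0.49251, and ∫ψ*·(−ħ² ψ'') dx = 3.7513, so ⟨p²⟩ = 3.7513 / 0.49251.
⟨p²⟩ = 7.6166.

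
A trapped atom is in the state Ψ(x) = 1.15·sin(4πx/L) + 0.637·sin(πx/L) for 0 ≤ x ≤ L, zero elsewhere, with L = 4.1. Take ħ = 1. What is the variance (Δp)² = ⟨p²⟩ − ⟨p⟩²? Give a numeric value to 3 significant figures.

7.33

Compute ⟨p⟩ and ⟨p²⟩ separately; (Δp)² = ⟨p²⟩ − ⟨p⟩².
d²/dx² sin(jπx/L) = −(jπ/L)²·sin(jπx/L); on 0 ≤ x ≤ L, ∫sin²(jπx/L) dx = L/2 and ∫sin(jπx/L)·sin(lπx/L) dx = 0 for j ≠ l, so only diagonal terms survive in ∫|Ψ|² and ∫Ψ·Ψ″; ∫Ψ·Ψ′ dx = [Ψ²/2] between the walls = 0.
Normalization: ∫|Ψ|² dx = 3.5430.
⟨p⟩ = 0.0000 and ⟨p²⟩ = 7.3263.
(Δp)² = 7.3263 − (0.0000)² = 7.3263.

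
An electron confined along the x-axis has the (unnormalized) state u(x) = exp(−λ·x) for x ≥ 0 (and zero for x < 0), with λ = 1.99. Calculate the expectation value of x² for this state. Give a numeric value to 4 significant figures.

⟨x²⟩ = ∫ x²·|u|² dx / ∫|u|² dx (integrals over the domain).
Every integrand reduces to terms xʲ·e^(−2λx) on [0, ∞); use ∫₀^∞ xʲ·e^(−2λx) dx = j!/(2λ)^(j+1).
State is unnormalized: ∫|u|² dx = 0.25126, and ∫u*·x²·u dx = 0.031723, so ⟨x²⟩ = 0.031723 / 0.25126.
⟨x²⟩ = 0.12626.

0.1263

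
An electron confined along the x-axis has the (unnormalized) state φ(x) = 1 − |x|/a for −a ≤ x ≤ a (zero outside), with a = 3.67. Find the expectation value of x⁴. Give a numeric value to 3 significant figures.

⟨x⁴⟩ = ∫ x⁴·|φ|² dx / ∫|φ|² dx (integrals over the domain).
φ is even, so ∫ over [−a, a] = 2∫₀ᵃ with φ = 1 − x/a there: ∫₀ᵃ (1 − x/a)² dx = a/3, ∫₀ᵃ x²(1 − x/a)² dx = a³/30, ∫₀ᵃ x⁴(1 − x/a)² dx = a⁵/105.
State is unnormalized: ∫|φ|² dx = 2.4467, and ∫φ*·x⁴·φ dx = 12.682, so ⟨x⁴⟩ = 12.682 / 2.4467.
⟨x⁴⟩ = 5.1832.

5.18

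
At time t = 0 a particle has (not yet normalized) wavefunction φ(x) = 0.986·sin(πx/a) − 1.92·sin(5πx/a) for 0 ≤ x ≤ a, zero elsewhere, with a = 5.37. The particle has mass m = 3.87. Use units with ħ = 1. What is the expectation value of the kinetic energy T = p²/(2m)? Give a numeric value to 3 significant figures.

T = −(ħ²/2m) d²/dx², so ⟨T⟩ = −(ħ²/2m) ∫ φ*·φ'' dx / ∫|φ|² dx; with m = 3.87.
d²/dx² sin(jπx/a) = −(jπ/a)²·sin(jπx/a); on 0 ≤ x ≤ a, ∫sin²(jπx/a) dx = a/2 and ∫sin(jπx/a)·sin(lπx/a) dx = 0 for j ≠ l, so only diagonal terms survive in ∫|φ|² and ∫φ·φ″; ∫φ·φ′ dx = [φ²/2] between the walls = 0.
State is unnormalized: ∫|φ|² dx = 12.508, and ∫φ*·(−ħ²/2m · φ'') dx = 11.057, so ⟨T⟩ = 11.057 / 12.508.
⟨T⟩ = 0.88401.

0.884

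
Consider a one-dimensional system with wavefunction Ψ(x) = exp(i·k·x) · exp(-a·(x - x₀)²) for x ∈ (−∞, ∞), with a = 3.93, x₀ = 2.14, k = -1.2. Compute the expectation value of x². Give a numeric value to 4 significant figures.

⟨x²⟩ = ∫ x²·|Ψ|² dx / ∫|Ψ|² dx (integrals over the domain).
Gaussian moments (u = x − x₀): ∫u^(2j)·e^(−2au²) du = (2j−1)!!/(4a)^j · √(π/(2a)), odd powers integrate to 0; here √(π/(2a)) = 0.63221.
State is unnormalized: ∫|Ψ|² dx = 0.63221, and ∫Ψ*·x²·Ψ dx = 2.9355, so ⟨x²⟩ = 2.9355 / 0.63221.
⟨x²⟩ = 4.6432.

4.643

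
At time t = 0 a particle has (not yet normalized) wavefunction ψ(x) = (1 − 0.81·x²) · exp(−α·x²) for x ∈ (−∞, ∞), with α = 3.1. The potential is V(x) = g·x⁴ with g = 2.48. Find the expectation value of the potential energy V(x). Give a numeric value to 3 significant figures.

⟨V⟩ = ∫ V(x)·|ψ|² dx / ∫|ψ|² dx.
Expand each integrand as polynomial × e^(−2αx²) and use ∫x^(2j)·e^(−2αx²) dx = (2j−1)!!/(4α)^j · √(π/(2α)), odd powers → 0; here √(π/(2α)) = 0.71183.
State is unnormalized: ∫|ψ|² dx = 0.62795, and ∫ψ*·V(x)·ψ dx = 0.017088, so ⟨V⟩ = 0.017088 / 0.62795.
⟨V⟩ = 0.027213.

0.0272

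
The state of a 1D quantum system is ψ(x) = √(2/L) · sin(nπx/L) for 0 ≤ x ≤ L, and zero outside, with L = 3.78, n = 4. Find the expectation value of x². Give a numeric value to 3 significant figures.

⟨x²⟩ = ∫ x²·|ψ|² dx (integrals over the domain).
With sin²θ = (1 − cos2θ)/2 on 0 ≤ x ≤ L: ∫sin²(nπx/L) dx = L/2, ∫x·sin²(nπx/L) dx = L²/4, ∫x²·sin²(nπx/L) dx = L³·(1/6 − 1/(4n²π²)); higher powers xᵏ the same way, integrating xᵏ·cos(2nπx/L) by parts.
⟨x²⟩ = 4.7176.

4.72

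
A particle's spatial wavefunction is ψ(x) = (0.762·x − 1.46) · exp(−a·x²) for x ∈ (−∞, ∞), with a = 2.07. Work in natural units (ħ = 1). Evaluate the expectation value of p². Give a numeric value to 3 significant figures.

2.20

p² ψ = −ħ² d²ψ/dx²; ⟨p²⟩ = −ħ² ∫ ψ*·ψ'' dx / ∫|ψ|² dx.
Expand each integrand as polynomial × e^(−2ax²) and use ∫x^(2j)·e^(−2ax²) dx = (2j−1)!!/(4a)^j · √(π/(2a)), odd powers → 0; here √(π/(2a)) = 0.87111. Differentiate with the product rule, d/dx e^(−ax²) = −2ax·e^(−ax²).
State is unnormalized: ∫|ψ|² dx = 1.9180, and ∫ψ*·(−ħ² ψ'') dx = 4.2231, so ⟨p²⟩ = 4.2231 / 1.9180.
⟨p²⟩ = 2.2019.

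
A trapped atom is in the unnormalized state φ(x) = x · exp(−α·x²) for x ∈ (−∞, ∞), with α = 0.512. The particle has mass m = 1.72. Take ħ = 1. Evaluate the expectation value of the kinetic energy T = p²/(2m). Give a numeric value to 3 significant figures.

0.447

T = −(ħ²/2m) d²/dx², so ⟨T⟩ = −(ħ²/2m) ∫ φ*·φ'' dx / ∫|φ|² dx; with m = 1.72.
Expand each integrand as polynomial × e^(−2αx²) and use ∫x^(2j)·e^(−2αx²) dx = (2j−1)!!/(4α)^j · √(π/(2α)), odd powers → 0; here √(π/(2α)) = 1.7516. Differentiate with the product rule, d/dx e^(−αx²) = −2αx·e^(−αx²).
State is unnormalized: ∫|φ|² dx = 0.85525, and ∫φ*·(−ħ²/2m · φ'') dx = 0.38188, so ⟨T⟩ = 0.38188 / 0.85525.
⟨T⟩ = 0.44651.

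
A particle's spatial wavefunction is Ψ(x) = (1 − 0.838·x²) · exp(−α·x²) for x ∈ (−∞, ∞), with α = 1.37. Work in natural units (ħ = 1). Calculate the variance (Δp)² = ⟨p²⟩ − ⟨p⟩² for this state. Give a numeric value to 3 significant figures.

Compute ⟨p⟩ and ⟨p²⟩ separately; (Δp)² = ⟨p²⟩ − ⟨p⟩².
Expand each integrand as polynomial × e^(−2αx²) and use ∫x^(2j)·e^(−2αx²) dx = (2j−1)!!/(4α)^j · √(π/(2α)), odd powers → 0; here √(π/(2α)) = 1.0708. Differentiate with the product rule, d/dx e^(−αx²) = −2αx·e^(−αx²).
Normalization: ∫|Ψ|² dx = 0.81841.
⟨p⟩ = 0.0000 and ⟨p²⟩ = 2.6341.
(Δp)² = 2.6341 − (0.0000)² = 2.6341.

2.63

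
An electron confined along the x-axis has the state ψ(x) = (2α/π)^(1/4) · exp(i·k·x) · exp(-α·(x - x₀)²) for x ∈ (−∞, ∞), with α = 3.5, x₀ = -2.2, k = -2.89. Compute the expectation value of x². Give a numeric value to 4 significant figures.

⟨x²⟩ = ∫ x²·|ψ|² dx (integrals over the domain).
Gaussian moments (u = x − x₀): ∫u^(2j)·e^(−2αu²) du = (2j−1)!!/(4α)^j · √(π/(2α)), odd powers integrate to 0; here √(π/(2α)) = 0.66992.
⟨x²⟩ = 4.9114.

4.911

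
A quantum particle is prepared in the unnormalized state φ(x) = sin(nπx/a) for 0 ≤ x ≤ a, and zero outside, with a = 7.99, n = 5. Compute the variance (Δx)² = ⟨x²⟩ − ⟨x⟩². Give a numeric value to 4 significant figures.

Compute ⟨x⟩ and ⟨x²⟩ separately, then (Δx)² = ⟨x²⟩ − ⟨x⟩².
With sin²θ = (1 − cos2θ)/2 on 0 ≤ x ≤ a: ∫sin²(nπx/a) dx = a/2, ∫x·sin²(nπx/a) dx = a²/4, ∫x²·sin²(nπx/a) dx = a³·(1/6 − 1/(4n²π²)); higher powers xᵏ the same way, integrating xᵏ·cos(2nπx/a) by parts.
Normalization: ∫|φ|² dx = 3.9950.
⟨x⟩ = 3.9950 and ⟨x²⟩ = 21.151.
(Δx)² = 21.151 − (3.9950)² = 5.1906.

5.191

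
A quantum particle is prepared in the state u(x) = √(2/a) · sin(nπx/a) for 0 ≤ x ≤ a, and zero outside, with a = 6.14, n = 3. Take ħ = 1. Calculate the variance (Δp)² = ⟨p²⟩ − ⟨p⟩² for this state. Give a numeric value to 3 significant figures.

2.36

Compute ⟨p⟩ and ⟨p²⟩ separately; (Δp)² = ⟨p²⟩ − ⟨p⟩².
d/dx sin(nπx/a) = (nπ/a)·cos(nπx/a) and d²/dx² sin(nπx/a) = −(nπ/a)²·sin(nπx/a); on 0 ≤ x ≤ a, ∫sin²(nπx/a) dx = a/2 and ∫sin(nπx/a)·cos(nπx/a) dx = 0.
⟨p⟩ = 0.0000 and ⟨p²⟩ = 2.3562.
(Δp)² = 2.3562 − (0.0000)² = 2.3562.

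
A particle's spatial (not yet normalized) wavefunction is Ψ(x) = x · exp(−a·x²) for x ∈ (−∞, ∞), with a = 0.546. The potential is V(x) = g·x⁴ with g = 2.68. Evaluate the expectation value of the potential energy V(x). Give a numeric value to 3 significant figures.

⟨V⟩ = ∫ V(x)·|Ψ|² dx / ∫|Ψ|² dx.
Expand each integrand as polynomial × e^(−2ax²) and use ∫x^(2j)·e^(−2ax²) dx = (2j−1)!!/(4a)^j · √(π/(2a)), odd powers → 0; here √(π/(2a)) = 1.6961.
State is unnormalized: ∫|Ψ|² dx = 0.77662, and ∫Ψ*·V(x)·Ψ dx = 6.5453, so ⟨V⟩ = 6.5453 / 0.77662.
⟨V⟩ = 8.4279.

8.43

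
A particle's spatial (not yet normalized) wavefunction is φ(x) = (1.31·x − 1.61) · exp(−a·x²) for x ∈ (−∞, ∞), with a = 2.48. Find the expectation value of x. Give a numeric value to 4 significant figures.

⟨x⟩ = ∫ x·|φ|² dx / ∫|φ|² dx (integrals over the domain).
Expand each integrand as polynomial × e^(−2ax²) and use ∫x^(2j)·e^(−2ax²) dx = (2j−1)!!/(4a)^j · √(π/(2a)), odd powers → 0; here √(π/(2a)) = 0.79586.
State is unnormalized: ∫|φ|² dx = 2.2006, and ∫φ*·x·φ dx = -0.33841, so ⟨x⟩ = -0.33841 / 2.2006.
⟨x⟩ = -0.15378.

-0.1538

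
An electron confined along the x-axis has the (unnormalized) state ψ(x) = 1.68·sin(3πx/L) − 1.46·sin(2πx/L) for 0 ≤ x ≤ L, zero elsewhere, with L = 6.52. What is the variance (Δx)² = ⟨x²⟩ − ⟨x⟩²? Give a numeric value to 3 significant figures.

1.60

Compute ⟨x⟩ and ⟨x²⟩ separately, then (Δx)² = ⟨x²⟩ − ⟨x⟩².
On 0 ≤ x ≤ L (j ≠ l): ∫sin²(jπx/L) dx = L/2, ∫sin(jπx/L)·sin(lπx/L) dx = 0; diagonal moments ∫x·sin²(jπx/L) dx = L²/4, ∫x²·sin²(jπx/L) dx = L³·(1/6 − 1/(4j²π²)); cross terms ∫x·sin(jπx/L)·sin(lπx/L) dx = 0 for j + l even and −4jlL²/(π²(j² − l²)²) for j + l odd, ∫x²·sin(jπx/L)·sin(lπx/L) dx = (−1)^(j+l)·4jlL³/(π²(j² − l²)²); higher powers the same way via product-to-sum and parts.
Normalization: ∫|ψ|² dx = 16.150.
⟨x⟩ = 4.5160 and ⟨x²⟩ = 21.991.
(Δx)² = 21.991 − (4.5160)² = 1.5970.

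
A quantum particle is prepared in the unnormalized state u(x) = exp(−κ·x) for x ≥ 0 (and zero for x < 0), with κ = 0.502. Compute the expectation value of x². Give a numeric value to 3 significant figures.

⟨x²⟩ = ∫ x²·|u|² dx / ∫|u|² dx (integrals over the domain).
Every integrand reduces to terms xʲ·e^(−2κx) on [0, ∞); use ∫₀^∞ xʲ·e^(−2κx) dx = j!/(2κ)^(j+1).
State is unnormalized: ∫|u|² dx = 0.99602, and ∫u*·x²·u dx = 1.9762, so ⟨x²⟩ = 1.9762 / 0.99602.
⟨x²⟩ = 1.9841.

1.98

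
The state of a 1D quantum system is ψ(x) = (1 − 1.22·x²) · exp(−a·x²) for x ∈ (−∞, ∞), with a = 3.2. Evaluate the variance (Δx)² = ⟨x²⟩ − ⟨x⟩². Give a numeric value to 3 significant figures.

0.0527

Compute ⟨x⟩ and ⟨x²⟩ separately, then (Δx)² = ⟨x²⟩ − ⟨x⟩².
Expand each integrand as polynomial × e^(−2ax²) and use ∫x^(2j)·e^(−2ax²) dx = (2j−1)!!/(4a)^j · √(π/(2a)), odd powers → 0; here √(π/(2a)) = 0.70062.
Normalization: ∫|ψ|² dx = 0.58616.
⟨x⟩ = 0.0000 and ⟨x²⟩ = 0.052703.
(Δx)² = 0.052703 − (0.0000)² = 0.052703.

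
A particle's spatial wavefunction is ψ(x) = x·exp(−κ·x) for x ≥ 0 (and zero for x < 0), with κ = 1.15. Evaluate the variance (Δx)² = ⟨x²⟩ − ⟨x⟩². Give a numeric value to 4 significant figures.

Compute ⟨x⟩ and ⟨x²⟩ separately, then (Δx)² = ⟨x²⟩ − ⟨x⟩².
Every integrand reduces to terms xʲ·e^(−2κx) on [0, ∞); use ∫₀^∞ xʲ·e^(−2κx) dx = j!/(2κ)^(j+1).
Normalization: ∫|ψ|² dx = 0.16438.
⟨x⟩ = 1.3043 and ⟨x²⟩ = 2.2684.
(Δx)² = 2.2684 − (1.3043)² = 0.56711.

0.5671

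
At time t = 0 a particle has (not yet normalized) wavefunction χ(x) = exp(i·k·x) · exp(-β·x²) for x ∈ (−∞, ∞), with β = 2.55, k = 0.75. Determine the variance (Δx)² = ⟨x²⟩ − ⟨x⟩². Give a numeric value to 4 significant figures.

Compute ⟨x⟩ and ⟨x²⟩ separately, then (Δx)² = ⟨x²⟩ − ⟨x⟩².
Gaussian moments: ∫x^(2j)·e^(−2βx²) dx = (2j−1)!!/(4β)^j · √(π/(2β)), odd powers integrate to 0; here √(π/(2β)) = 0.78486.
Normalization: ∫|χ|² dx = 0.78486.
⟨x⟩ = 0.0000 and ⟨x²⟩ = 0.098039.
(Δx)² = 0.098039 − (0.0000)² = 0.098039.

0.09804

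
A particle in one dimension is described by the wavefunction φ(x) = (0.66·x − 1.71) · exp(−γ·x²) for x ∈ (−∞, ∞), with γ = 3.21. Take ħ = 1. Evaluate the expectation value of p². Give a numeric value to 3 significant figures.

3.28

p² φ = −ħ² d²φ/dx²; ⟨p²⟩ = −ħ² ∫ φ*·φ'' dx / ∫|φ|² dx.
Expand each integrand as polynomial × e^(−2γx²) and use ∫x^(2j)·e^(−2γx²) dx = (2j−1)!!/(4γ)^j · √(π/(2γ)), odd powers → 0; here √(π/(2γ)) = 0.69953. Differentiate with the product rule, d/dx e^(−γx²) = −2γx·e^(−γx²).
State is unnormalized: ∫|φ|² dx = 2.0692, and ∫φ*·(−ħ² φ'') dx = 6.7946, so ⟨p²⟩ = 6.7946 / 2.0692.
⟨p²⟩ = 3.2836.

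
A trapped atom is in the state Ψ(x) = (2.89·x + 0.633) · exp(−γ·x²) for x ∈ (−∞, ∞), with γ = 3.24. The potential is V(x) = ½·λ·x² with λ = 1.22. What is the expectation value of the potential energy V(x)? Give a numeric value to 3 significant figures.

⟨V⟩ = ∫ V(x)·|Ψ|² dx / ∫|Ψ|² dx.
Expand each integrand as polynomial × e^(−2γx²) and use ∫x^(2j)·e^(−2γx²) dx = (2j−1)!!/(4γ)^j · √(π/(2γ)), odd powers → 0; here √(π/(2γ)) = 0.69629.
State is unnormalized: ∫|Ψ|² dx = 0.72772, and ∫Ψ*·V(x)·Ψ dx = 0.076493, so ⟨V⟩ = 0.076493 / 0.72772.
⟨V⟩ = 0.10511.

0.105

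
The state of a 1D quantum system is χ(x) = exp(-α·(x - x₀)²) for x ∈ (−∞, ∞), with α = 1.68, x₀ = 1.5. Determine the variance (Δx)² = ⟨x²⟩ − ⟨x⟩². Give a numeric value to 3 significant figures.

0.149

Compute ⟨x⟩ and ⟨x²⟩ separately, then (Δx)² = ⟨x²⟩ − ⟨x⟩².
Gaussian moments (u = x − x₀): ∫u^(2j)·e^(−2αu²) du = (2j−1)!!/(4α)^j · √(π/(2α)), odd powers integrate to 0; here √(π/(2α)) = 0.96695.
Normalization: ∫|χ|² dx = 0.96695.
⟨x⟩ = 1.5000 and ⟨x²⟩ = 2.3988.
(Δx)² = 2.3988 − (1.5000)² = 0.14881.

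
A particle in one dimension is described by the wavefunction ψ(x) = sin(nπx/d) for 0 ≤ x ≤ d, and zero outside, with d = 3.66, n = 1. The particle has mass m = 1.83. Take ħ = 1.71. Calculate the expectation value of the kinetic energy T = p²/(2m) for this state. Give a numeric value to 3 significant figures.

T = −(ħ²/2m) d²/dx², so ⟨T⟩ = −(ħ²/2m) ∫ ψ*·ψ'' dx / ∫|ψ|² dx; with m = 1.83.
d/dx sin(nπx/d) = (nπ/d)·cos(nπx/d) and d²/dx² sin(nπx/d) = −(nπ/d)²·sin(nπx/d); on 0 ≤ x ≤ d, ∫sin²(nπx/d) dx = d/2 and ∫sin(nπx/d)·cos(nπx/d) dx = 0.
State is unnormalized: ∫|ψ|² dx = 1.8300, and ∫ψ*·(−ħ²/2m · ψ'') dx = 1.0772, so ⟨T⟩ = 1.0772 / 1.8300.
⟨T⟩ = 0.58864.

0.589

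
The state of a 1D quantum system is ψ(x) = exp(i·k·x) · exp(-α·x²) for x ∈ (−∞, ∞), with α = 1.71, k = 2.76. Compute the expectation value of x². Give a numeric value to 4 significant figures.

⟨x²⟩ = ∫ x²·|ψ|² dx / ∫|ψ|² dx (integrals over the domain).
Gaussian moments: ∫x^(2j)·e^(−2αx²) dx = (2j−1)!!/(4α)^j · √(π/(2α)), odd powers integrate to 0; here √(π/(2α)) = 0.95843.
State is unnormalized: ∫|ψ|² dx = 0.95843, and ∫ψ*·x²·ψ dx = 0.14012, so ⟨x²⟩ = 0.14012 / 0.95843.
⟨x²⟩ = 0.14620.

0.1462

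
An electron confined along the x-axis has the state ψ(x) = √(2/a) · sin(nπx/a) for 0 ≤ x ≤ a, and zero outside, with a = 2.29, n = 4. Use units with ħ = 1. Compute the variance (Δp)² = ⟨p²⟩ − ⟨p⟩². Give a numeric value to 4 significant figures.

Compute ⟨p⟩ and ⟨p²⟩ separately; (Δp)² = ⟨p²⟩ − ⟨p⟩².
d/dx sin(nπx/a) = (nπ/a)·cos(nπx/a) and d²/dx² sin(nπx/a) = −(nπ/a)²·sin(nπx/a); on 0 ≤ x ≤ a, ∫sin²(nπx/a) dx = a/2 and ∫sin(nπx/a)·cos(nπx/a) dx = 0.
⟨p⟩ = 0.0000 and ⟨p²⟩ = 30.113.
(Δp)² = 30.113 − (0.0000)² = 30.113.

30.11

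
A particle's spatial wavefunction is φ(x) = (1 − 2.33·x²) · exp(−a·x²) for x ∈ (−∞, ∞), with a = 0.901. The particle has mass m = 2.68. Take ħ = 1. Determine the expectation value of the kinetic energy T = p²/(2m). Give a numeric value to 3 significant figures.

T = −(ħ²/2m) d²/dx², so ⟨T⟩ = −(ħ²/2m) ∫ φ*·φ'' dx / ∫|φ|² dx; with m = 2.68.
Expand each integrand as polynomial × e^(−2ax²) and use ∫x^(2j)·e^(−2ax²) dx = (2j−1)!!/(4a)^j · √(π/(2a)), odd powers → 0; here √(π/(2a)) = 1.3204. Differentiate with the product rule, d/dx e^(−ax²) = −2ax·e^(−ax²).
State is unnormalized: ∫|φ|² dx = 1.2687, and ∫φ*·(−ħ²/2m · φ'') dx = 1.1583, so ⟨T⟩ = 1.1583 / 1.2687.
⟨T⟩ = 0.91296.

0.913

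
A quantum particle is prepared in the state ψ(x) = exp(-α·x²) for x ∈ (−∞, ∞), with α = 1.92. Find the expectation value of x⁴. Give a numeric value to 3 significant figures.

0.0509

⟨x⁴⟩ = ∫ x⁴·|ψ|² dx / ∫|ψ|² dx (integrals over the domain).
Gaussian moments: ∫x^(2j)·e^(−2αx²) dx = (2j−1)!!/(4α)^j · √(π/(2α)), odd powers integrate to 0; here √(π/(2α)) = 0.90450.
State is unnormalized: ∫|ψ|² dx = 0.90450, and ∫ψ*·x⁴·ψ dx = 0.046005, so ⟨x⁴⟩ = 0.046005 / 0.90450.
⟨x⁴⟩ = 0.050863.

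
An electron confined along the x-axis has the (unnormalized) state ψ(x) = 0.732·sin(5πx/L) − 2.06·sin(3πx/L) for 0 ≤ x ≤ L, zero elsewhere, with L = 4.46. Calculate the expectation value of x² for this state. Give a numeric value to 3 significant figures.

⟨x²⟩ = ∫ x²·|ψ|² dx / ∫|ψ|² dx (integrals over the domain).
On 0 ≤ x ≤ L (j ≠ l): ∫sin²(jπx/L) dx = L/2, ∫sin(jπx/L)·sin(lπx/L) dx = 0; diagonal moments ∫x·sin²(jπx/L) dx = L²/4, ∫x²·sin²(jπx/L) dx = L³·(1/6 − 1/(4j²π²)); cross terms ∫x·sin(jπx/L)·sin(lπx/L) dx = 0 for j + l even and −4jlL²/(π²(j² − l²)²) for j + l odd, ∫x²·sin(jπx/L)·sin(lπx/L) dx = (−1)^(j+l)·4jlL³/(π²(j² − l²)²); higher powers the same way via product-to-sum and parts.
State is unnormalized: ∫|ψ|² dx = 10.658, and ∫ψ*·x²·ψ dx = 63.208, so ⟨x²⟩ = 63.208 / 10.658.
⟨x²⟩ = 5.9305.

5.93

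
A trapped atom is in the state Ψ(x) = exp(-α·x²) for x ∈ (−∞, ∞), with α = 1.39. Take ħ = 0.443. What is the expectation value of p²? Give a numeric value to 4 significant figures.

0.2728

p² Ψ = −ħ² d²Ψ/dx²; ⟨p²⟩ = −ħ² ∫ Ψ*·Ψ'' dx / ∫|Ψ|² dx.
Gaussian moments: ∫x^(2j)·e^(−2αx²) dx = (2j−1)!!/(4α)^j · √(π/(2α)), odd powers integrate to 0; here √(π/(2α)) = 1.0630. Derivatives: d/dx e^(−αx²) = −2αx·e^(−αx²), d²/dx² e^(−αx²) = (4α²x² − 2α)·e^(−αx²).
State is unnormalized: ∫|Ψ|² dx = 1.0630, and ∫Ψ*·(−ħ² Ψ'') dx = 0.28998, so ⟨p²⟩ = 0.28998 / 1.0630.
⟨p²⟩ = 0.27279.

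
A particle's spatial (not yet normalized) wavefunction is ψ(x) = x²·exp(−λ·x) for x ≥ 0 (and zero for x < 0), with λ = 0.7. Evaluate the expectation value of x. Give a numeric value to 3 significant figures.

⟨x⟩ = ∫ x·|ψ|² dx / ∫|ψ|² dx (integrals over the domain).
Every integrand reduces to terms xʲ·e^(−2λx) on [0, ∞); use ∫₀^∞ xʲ·e^(−2λx) dx = j!/(2λ)^(j+1).
State is unnormalized: ∫|ψ|² dx = 4.4624, and ∫ψ*·x·ψ dx = 15.937, so ⟨x⟩ = 15.937 / 4.4624.
⟨x⟩ = 3.5714.

3.57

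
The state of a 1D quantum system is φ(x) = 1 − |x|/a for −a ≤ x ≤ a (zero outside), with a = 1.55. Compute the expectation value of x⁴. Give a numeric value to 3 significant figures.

⟨x⁴⟩ = ∫ x⁴·|φ|² dx / ∫|φ|² dx (integrals over the domain).
φ is even, so ∫ over [−a, a] = 2∫₀ᵃ with φ = 1 − x/a there: ∫₀ᵃ (1 − x/a)² dx = a/3, ∫₀ᵃ x²(1 − x/a)² dx = a³/30, ∫₀ᵃ x⁴(1 − x/a)² dx = a⁵/105.
State is unnormalized: ∫|φ|² dx = 1.0333, and ∫φ*·x⁴·φ dx = 0.17041, so ⟨x⁴⟩ = 0.17041 / 1.0333.
⟨x⁴⟩ = 0.16491.

0.165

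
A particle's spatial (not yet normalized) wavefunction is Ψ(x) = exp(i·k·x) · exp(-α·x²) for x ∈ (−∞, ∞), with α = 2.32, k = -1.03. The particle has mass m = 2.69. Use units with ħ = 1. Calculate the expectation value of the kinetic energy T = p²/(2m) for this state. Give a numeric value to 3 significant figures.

0.628

T = −(ħ²/2m) d²/dx², so ⟨T⟩ = −(ħ²/2m) ∫ Ψ*·Ψ'' dx / ∫|Ψ|² dx; with m = 2.69.
Gaussian moments: ∫x^(2j)·e^(−2αx²) dx = (2j−1)!!/(4α)^j · √(π/(2α)), odd powers integrate to 0; here √(π/(2α)) = 0.82284. Derivatives: Ψ′ = (ik − 2αx)·Ψ, Ψ″ = ((ik − 2αx)² − 2α)·Ψ; the odd-in-x pieces drop out.
State is unnormalized: ∫|Ψ|² dx = 0.82284, and ∫Ψ*·(−ħ²/2m · Ψ'') dx = 0.51709, so ⟨T⟩ = 0.51709 / 0.82284.
⟨T⟩ = 0.62842.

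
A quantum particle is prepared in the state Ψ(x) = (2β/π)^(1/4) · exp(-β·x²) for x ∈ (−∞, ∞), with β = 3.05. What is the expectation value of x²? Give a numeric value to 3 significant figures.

⟨x²⟩ = ∫ x²·|Ψ|² dx (integrals over the domain).
Gaussian moments: ∫x^(2j)·e^(−2βx²) dx = (2j−1)!!/(4β)^j · √(π/(2β)), odd powers integrate to 0; here √(π/(2β)) = 0.71765.
⟨x²⟩ = 0.081967.

0.0820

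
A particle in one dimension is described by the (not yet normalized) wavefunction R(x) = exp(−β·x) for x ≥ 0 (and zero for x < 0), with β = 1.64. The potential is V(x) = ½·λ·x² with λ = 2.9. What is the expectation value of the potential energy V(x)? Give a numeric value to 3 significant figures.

0.270

⟨V⟩ = ∫ V(x)·|R|² dx / ∫|R|² dx.
Every integrand reduces to terms xʲ·e^(−2βx) on [0, ∞); use ∫₀^∞ xʲ·e^(−2βx) dx = j!/(2β)^(j+1).
State is unnormalized: ∫|R|² dx = 0.30488, and ∫R*·V(x)·R dx = 0.082182, so ⟨V⟩ = 0.082182 / 0.30488.
⟨V⟩ = 0.26956.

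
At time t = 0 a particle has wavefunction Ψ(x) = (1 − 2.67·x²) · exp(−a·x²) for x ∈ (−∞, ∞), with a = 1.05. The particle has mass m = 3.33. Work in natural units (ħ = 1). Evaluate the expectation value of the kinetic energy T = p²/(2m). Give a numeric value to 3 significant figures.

T = −(ħ²/2m) d²/dx², so ⟨T⟩ = −(ħ²/2m) ∫ Ψ*·Ψ'' dx / ∫|Ψ|² dx; with m = 3.33.
Expand each integrand as polynomial × e^(−2ax²) and use ∫x^(2j)·e^(−2ax²) dx = (2j−1)!!/(4a)^j · √(π/(2a)), odd powers → 0; here √(π/(2a)) = 1.2231. Differentiate with the product rule, d/dx e^(−ax²) = −2ax·e^(−ax²).
State is unnormalized: ∫|Ψ|² dx = 1.1509, and ∫Ψ*·(−ħ²/2m · Ψ'') dx = 0.98351, so ⟨T⟩ = 0.98351 / 1.1509.
⟨T⟩ = 0.85456.

0.855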